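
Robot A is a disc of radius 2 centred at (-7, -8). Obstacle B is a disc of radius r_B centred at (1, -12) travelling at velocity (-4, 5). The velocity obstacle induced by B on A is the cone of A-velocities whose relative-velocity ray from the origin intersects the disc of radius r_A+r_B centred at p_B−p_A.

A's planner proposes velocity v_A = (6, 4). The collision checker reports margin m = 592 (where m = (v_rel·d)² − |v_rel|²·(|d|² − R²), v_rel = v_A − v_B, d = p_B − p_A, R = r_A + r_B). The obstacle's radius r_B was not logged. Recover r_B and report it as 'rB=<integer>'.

m = 592
d = (8, -4);  v_rel = (10, -1),  |v_rel|² = 101
v_rel×d = (10)·(-4) − (-1)·(8) = -32
since m = R²·101 − (-32)²:  R² = (1024 + 592) / 101 = 16
R = √16 = 4  ⇒  r_B = 4 − 2 = 2

rB=2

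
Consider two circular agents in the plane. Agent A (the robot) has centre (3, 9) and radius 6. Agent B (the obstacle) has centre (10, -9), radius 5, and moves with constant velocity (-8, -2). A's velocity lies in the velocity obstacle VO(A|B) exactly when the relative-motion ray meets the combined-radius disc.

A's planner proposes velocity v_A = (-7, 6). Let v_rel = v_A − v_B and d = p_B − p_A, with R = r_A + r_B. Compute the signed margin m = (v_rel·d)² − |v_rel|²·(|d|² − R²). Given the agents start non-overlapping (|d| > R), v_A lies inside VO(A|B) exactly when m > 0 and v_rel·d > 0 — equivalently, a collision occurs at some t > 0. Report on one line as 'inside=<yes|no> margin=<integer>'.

d = (7, -18),  |d|² = 373;  R = 6+5 = 11,  c = 373−11² = 252
v_rel = (1, 8),  |v_rel|² = 65;  v_rel·d = (1)·(7) + (8)·(-18) = -137
65·t² + 274·t + 252 = 0  ⇒  m = (-137)² − 65·252 = 2389
m = 2389 > 0,  v_rel·d = -137 < 0  ⇒  outside

inside=no margin=2389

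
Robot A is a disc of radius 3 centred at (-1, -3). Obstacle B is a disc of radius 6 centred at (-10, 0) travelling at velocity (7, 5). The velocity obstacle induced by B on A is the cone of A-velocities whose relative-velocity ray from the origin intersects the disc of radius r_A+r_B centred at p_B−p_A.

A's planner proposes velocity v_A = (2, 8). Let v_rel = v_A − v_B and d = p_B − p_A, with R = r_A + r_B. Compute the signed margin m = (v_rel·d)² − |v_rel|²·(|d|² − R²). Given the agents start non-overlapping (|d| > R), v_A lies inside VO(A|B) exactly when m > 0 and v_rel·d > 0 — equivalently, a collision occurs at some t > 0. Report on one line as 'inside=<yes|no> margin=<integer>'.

d = (-9, 3),  |d|² = 90;  R = 3+6 = 9,  c = 90−9² = 9
v_rel = (-5, 3),  |v_rel|² = 34;  v_rel·d = (-5)·(-9) + (3)·(3) = 54
34·t² − 108·t + 9 = 0  ⇒  m = 54² − 34·9 = 2610
m = 2610 > 0,  v_rel·d = 54 > 0  ⇒  inside

inside=yes margin=2610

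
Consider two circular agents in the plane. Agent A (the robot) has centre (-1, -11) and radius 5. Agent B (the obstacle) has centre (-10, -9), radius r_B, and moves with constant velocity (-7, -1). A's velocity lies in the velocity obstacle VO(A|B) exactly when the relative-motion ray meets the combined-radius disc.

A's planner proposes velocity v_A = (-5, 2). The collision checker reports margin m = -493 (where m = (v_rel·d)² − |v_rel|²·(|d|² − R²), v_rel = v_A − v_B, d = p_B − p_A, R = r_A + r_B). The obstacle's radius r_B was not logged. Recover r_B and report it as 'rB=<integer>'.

m = -493
d = (-9, 2);  v_rel = (2, 3),  |v_rel|² = 13
v_rel×d = (2)·(2) − (3)·(-9) = 31
since m = R²·13 − 31²:  R² = (961 + -493) / 13 = 36
R = √36 = 6  ⇒  r_B = 6 − 5 = 1

rB=1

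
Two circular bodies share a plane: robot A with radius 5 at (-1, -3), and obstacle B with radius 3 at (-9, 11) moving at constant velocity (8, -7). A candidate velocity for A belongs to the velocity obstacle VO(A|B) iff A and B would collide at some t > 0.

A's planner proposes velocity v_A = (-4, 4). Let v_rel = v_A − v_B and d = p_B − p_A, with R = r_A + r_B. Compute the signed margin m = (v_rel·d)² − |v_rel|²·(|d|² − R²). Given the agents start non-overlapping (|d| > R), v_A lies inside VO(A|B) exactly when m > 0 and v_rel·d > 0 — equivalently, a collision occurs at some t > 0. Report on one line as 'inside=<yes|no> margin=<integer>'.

d = (-8, 14),  |d|² = 260;  R = 5+3 = 8,  c = 260−8² = 196
v_rel = (-12, 11),  |v_rel|² = 265;  v_rel·d = (-12)·(-8) + (11)·(14) = 250
265·t² − 500·t + 196 = 0  ⇒  m = 250² − 265·196 = 10560
m = 10560 > 0,  v_rel·d = 250 > 0  ⇒  inside

inside=yes margin=10560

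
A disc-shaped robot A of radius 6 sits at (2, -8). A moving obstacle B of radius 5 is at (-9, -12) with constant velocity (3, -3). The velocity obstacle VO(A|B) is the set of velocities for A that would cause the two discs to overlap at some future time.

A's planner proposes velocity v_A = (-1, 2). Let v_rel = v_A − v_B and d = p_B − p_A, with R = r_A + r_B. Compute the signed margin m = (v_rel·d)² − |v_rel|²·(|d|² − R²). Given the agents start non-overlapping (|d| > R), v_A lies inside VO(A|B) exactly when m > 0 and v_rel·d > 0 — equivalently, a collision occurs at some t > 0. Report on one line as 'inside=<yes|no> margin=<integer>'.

d = (-11, -4),  |d|² = 137;  R = 6+5 = 11,  c = 137−11² = 16
v_rel = (-4, 5),  |v_rel|² = 41;  v_rel·d = (-4)·(-11) + (5)·(-4) = 24
41·t² − 48·t + 16 = 0  ⇒  m = 24² − 41·16 = -80
m = -80 < 0,  v_rel·d = 24 > 0  ⇒  outside

inside=no margin=-80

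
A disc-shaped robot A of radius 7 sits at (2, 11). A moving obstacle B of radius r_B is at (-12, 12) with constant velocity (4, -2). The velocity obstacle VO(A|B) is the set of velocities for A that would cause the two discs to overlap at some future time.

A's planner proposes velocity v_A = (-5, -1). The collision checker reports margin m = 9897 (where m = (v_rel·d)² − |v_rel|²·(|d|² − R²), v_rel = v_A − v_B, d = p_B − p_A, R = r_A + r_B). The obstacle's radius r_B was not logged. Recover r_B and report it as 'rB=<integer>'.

m = 9897
d = (-14, 1);  v_rel = (-9, 1),  |v_rel|² = 82
v_rel×d = (-9)·(1) − (1)·(-14) = 5
since m = R²·82 − 5²:  R² = (25 + 9897) / 82 = 121
R = √121 = 11  ⇒  r_B = 11 − 7 = 4

rB=4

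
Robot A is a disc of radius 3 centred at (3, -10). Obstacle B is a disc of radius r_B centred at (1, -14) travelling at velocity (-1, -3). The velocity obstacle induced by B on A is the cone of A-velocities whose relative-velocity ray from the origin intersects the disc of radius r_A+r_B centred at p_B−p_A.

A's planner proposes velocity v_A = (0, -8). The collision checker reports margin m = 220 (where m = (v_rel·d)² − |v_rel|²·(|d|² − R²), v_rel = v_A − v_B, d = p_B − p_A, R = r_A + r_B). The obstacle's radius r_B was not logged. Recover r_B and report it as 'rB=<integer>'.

m = 220
d = (-2, -4);  v_rel = (1, -5),  |v_rel|² = 26
v_rel×d = (1)·(-4) − (-5)·(-2) = -14
since m = R²·26 − (-14)²:  R² = (196 + 220) / 26 = 16
R = √16 = 4  ⇒  r_B = 4 − 3 = 1

rB=1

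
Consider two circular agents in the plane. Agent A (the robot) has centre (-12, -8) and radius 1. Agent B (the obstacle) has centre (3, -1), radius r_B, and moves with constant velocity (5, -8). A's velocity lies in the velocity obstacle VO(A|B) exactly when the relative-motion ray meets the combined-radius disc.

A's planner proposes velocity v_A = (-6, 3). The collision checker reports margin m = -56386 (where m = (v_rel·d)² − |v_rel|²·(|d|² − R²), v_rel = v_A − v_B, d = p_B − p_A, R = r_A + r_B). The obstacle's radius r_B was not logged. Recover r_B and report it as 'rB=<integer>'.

m = -56386
d = (15, 7);  v_rel = (-11, 11),  |v_rel|² = 242
v_rel×d = (-11)·(7) − (11)·(15) = -242
since m = R²·242 − (-242)²:  R² = (58564 + -56386) / 242 = 9
R = √9 = 3  ⇒  r_B = 3 − 1 = 2

rB=2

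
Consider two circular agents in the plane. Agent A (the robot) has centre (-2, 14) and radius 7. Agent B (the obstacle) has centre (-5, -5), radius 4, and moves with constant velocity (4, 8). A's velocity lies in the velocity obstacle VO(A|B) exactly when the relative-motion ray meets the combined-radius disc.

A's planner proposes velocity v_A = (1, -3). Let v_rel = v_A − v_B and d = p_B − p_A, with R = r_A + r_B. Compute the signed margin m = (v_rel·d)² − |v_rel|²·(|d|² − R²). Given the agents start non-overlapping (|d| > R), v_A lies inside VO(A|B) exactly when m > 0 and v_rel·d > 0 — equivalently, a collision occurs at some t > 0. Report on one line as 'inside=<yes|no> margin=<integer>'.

d = (-3, -19),  |d|² = 370;  R = 7+4 = 11,  c = 370−11² = 249
v_rel = (-3, -11),  |v_rel|² = 130;  v_rel·d = (-3)·(-3) + (-11)·(-19) = 218
130·t² − 436·t + 249 = 0  ⇒  m = 218² − 130·249 = 15154
m = 15154 > 0,  v_rel·d = 218 > 0  ⇒  inside

inside=yes margin=15154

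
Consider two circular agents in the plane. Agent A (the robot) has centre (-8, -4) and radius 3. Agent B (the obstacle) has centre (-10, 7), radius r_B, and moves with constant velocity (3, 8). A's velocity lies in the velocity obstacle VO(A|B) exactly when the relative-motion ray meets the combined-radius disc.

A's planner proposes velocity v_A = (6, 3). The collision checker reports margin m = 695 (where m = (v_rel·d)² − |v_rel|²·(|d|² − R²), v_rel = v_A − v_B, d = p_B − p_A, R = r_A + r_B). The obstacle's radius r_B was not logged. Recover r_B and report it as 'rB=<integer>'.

m = 695
d = (-2, 11);  v_rel = (3, -5),  |v_rel|² = 34
v_rel×d = (3)·(11) − (-5)·(-2) = 23
since m = R²·34 − 23²:  R² = (529 + 695) / 34 = 36
R = √36 = 6  ⇒  r_B = 6 − 3 = 3

rB=3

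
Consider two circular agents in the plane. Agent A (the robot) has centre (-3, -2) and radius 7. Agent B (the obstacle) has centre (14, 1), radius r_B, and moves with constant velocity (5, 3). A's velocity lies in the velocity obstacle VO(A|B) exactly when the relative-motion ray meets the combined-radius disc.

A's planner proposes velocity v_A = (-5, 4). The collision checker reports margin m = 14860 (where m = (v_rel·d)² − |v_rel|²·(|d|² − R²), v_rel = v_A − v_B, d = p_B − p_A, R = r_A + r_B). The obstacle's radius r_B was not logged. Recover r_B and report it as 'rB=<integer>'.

m = 14860
d = (17, 3);  v_rel = (-10, 1),  |v_rel|² = 101
v_rel×d = (-10)·(3) − (1)·(17) = -47
since m = R²·101 − (-47)²:  R² = (2209 + 14860) / 101 = 169
R = √169 = 13  ⇒  r_B = 13 − 7 = 6

rB=6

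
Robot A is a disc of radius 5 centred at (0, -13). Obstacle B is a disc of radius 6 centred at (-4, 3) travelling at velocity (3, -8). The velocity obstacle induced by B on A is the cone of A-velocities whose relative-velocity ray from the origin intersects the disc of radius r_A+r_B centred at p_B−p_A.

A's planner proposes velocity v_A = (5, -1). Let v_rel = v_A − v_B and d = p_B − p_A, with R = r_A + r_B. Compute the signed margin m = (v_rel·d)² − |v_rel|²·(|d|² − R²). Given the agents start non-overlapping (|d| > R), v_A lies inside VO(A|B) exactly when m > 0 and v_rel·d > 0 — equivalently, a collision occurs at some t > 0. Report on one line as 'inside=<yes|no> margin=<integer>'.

d = (-4, 16),  |d|² = 272;  R = 5+6 = 11,  c = 272−11² = 151
v_rel = (2, 7),  |v_rel|² = 53;  v_rel·d = (2)·(-4) + (7)·(16) = 104
53·t² − 208·t + 151 = 0  ⇒  m = 104² − 53·151 = 2813
m = 2813 > 0,  v_rel·d = 104 > 0  ⇒  inside

inside=yes margin=2813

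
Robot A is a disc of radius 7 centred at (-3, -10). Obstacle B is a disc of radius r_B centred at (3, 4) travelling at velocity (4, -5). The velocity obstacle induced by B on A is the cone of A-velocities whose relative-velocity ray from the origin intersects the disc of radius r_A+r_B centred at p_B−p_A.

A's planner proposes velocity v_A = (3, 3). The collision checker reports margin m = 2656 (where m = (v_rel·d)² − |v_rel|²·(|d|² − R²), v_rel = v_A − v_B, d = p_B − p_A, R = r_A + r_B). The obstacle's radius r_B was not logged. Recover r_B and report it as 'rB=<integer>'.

m = 2656
d = (6, 14);  v_rel = (-1, 8),  |v_rel|² = 65
v_rel×d = (-1)·(14) − (8)·(6) = -62
since m = R²·65 − (-62)²:  R² = (3844 + 2656) / 65 = 100
R = √100 = 10  ⇒  r_B = 10 − 7 = 3

rB=3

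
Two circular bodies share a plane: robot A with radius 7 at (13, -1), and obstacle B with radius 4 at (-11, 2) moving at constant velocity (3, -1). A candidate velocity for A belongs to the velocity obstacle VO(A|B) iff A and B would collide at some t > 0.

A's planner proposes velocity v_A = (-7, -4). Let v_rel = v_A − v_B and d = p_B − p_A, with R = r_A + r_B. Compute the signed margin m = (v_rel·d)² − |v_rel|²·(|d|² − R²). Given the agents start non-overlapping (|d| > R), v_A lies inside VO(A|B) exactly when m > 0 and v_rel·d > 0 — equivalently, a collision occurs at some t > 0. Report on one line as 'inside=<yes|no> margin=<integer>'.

d = (-24, 3),  |d|² = 585;  R = 7+4 = 11,  c = 585−11² = 464
v_rel = (-10, -3),  |v_rel|² = 109;  v_rel·d = (-10)·(-24) + (-3)·(3) = 231
109·t² − 462·t + 464 = 0  ⇒  m = 231² − 109·464 = 2785
m = 2785 > 0,  v_rel·d = 231 > 0  ⇒  inside

inside=yes margin=2785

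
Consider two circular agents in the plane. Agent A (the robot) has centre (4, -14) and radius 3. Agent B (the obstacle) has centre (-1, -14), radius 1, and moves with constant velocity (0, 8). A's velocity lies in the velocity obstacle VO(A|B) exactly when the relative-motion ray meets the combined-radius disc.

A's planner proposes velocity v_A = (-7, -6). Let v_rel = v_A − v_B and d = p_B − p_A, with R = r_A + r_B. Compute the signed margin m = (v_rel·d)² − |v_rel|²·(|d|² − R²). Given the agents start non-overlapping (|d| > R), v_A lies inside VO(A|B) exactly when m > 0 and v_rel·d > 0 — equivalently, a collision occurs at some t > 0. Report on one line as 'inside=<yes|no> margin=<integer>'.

d = (-5, 0),  |d|² = 25;  R = 3+1 = 4,  c = 25−4² = 9
v_rel = (-7, -14),  |v_rel|² = 245;  v_rel·d = (-7)·(-5) + (-14)·(0) = 35
245·t² − 70·t + 9 = 0  ⇒  m = 35² − 245·9 = -980
m = -980 < 0,  v_rel·d = 35 > 0  ⇒  outside

inside=no margin=-980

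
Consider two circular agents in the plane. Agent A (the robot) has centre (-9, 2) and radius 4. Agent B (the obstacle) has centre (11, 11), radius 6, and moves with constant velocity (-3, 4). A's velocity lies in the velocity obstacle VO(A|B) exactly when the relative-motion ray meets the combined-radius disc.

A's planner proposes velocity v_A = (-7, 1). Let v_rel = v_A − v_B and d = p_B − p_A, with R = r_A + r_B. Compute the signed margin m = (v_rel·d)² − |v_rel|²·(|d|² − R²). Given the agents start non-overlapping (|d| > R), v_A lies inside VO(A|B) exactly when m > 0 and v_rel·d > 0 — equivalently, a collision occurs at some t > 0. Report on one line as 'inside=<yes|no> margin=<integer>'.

d = (20, 9),  |d|² = 481;  R = 4+6 = 10,  c = 481−10² = 381
v_rel = (-4, -3),  |v_rel|² = 25;  v_rel·d = (-4)·(20) + (-3)·(9) = -107
25·t² + 214·t + 381 = 0  ⇒  m = (-107)² − 25·381 = 1924
m = 1924 > 0,  v_rel·d = -107 < 0  ⇒  outside

inside=no margin=1924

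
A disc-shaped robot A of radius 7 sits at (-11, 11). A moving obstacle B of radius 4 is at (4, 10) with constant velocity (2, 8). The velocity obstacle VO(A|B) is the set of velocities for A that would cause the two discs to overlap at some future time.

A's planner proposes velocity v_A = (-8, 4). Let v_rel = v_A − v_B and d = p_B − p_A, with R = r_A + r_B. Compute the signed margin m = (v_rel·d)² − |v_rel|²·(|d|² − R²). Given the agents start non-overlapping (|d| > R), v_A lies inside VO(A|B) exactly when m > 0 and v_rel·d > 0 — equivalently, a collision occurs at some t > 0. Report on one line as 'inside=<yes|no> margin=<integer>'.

d = (15, -1),  |d|² = 226;  R = 7+4 = 11,  c = 226−11² = 105
v_rel = (-10, -4),  |v_rel|² = 116;  v_rel·d = (-10)·(15) + (-4)·(-1) = -146
116·t² + 292·t + 105 = 0  ⇒  m = (-146)² − 116·105 = 9136
m = 9136 > 0,  v_rel·d = -146 < 0  ⇒  outside

inside=no margin=9136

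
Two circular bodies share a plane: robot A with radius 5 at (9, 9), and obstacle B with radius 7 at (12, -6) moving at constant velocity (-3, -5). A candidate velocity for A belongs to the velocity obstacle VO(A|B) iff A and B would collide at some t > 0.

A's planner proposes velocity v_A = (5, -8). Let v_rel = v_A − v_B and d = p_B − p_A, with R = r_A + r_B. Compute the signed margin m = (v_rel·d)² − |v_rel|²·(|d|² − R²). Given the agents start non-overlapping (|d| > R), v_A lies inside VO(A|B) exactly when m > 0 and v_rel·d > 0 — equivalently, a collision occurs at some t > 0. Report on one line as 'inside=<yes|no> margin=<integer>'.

d = (3, -15),  |d|² = 234;  R = 5+7 = 12,  c = 234−12² = 90
v_rel = (8, -3),  |v_rel|² = 73;  v_rel·d = (8)·(3) + (-3)·(-15) = 69
73·t² − 138·t + 90 = 0  ⇒  m = 69² − 73·90 = -1809
m = -1809 < 0,  v_rel·d = 69 > 0  ⇒  outside

inside=no margin=-1809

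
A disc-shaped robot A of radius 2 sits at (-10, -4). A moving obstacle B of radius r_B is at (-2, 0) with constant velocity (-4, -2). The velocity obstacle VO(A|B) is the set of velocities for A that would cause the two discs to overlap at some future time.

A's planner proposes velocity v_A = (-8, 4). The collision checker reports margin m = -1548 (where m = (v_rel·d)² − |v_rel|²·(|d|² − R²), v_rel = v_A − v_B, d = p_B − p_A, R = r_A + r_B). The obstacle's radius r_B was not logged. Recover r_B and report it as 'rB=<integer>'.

m = -1548
d = (8, 4);  v_rel = (-4, 6),  |v_rel|² = 52
v_rel×d = (-4)·(4) − (6)·(8) = -64
since m = R²·52 − (-64)²:  R² = (4096 + -1548) / 52 = 49
R = √49 = 7  ⇒  r_B = 7 − 2 = 5

rB=5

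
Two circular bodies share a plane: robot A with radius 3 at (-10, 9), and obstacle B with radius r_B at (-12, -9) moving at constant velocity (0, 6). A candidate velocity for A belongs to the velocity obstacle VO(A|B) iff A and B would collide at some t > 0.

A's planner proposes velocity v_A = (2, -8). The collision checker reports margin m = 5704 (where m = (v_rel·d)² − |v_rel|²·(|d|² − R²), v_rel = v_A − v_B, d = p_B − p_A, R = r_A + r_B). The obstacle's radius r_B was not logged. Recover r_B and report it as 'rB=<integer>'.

m = 5704
d = (-2, -18);  v_rel = (2, -14),  |v_rel|² = 200
v_rel×d = (2)·(-18) − (-14)·(-2) = -64
since m = R²·200 − (-64)²:  R² = (4096 + 5704) / 200 = 49
R = √49 = 7  ⇒  r_B = 7 − 3 = 4

rB=4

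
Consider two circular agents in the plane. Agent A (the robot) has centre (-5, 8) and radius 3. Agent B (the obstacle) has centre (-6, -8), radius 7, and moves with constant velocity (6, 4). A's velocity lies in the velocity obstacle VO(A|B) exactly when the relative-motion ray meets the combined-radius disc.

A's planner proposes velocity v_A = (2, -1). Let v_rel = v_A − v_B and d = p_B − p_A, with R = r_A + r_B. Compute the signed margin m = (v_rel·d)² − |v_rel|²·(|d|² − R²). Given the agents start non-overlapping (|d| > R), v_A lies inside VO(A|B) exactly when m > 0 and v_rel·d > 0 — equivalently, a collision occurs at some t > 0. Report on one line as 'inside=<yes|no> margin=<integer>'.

d = (-1, -16),  |d|² = 257;  R = 3+7 = 10,  c = 257−10² = 157
v_rel = (-4, -5),  |v_rel|² = 41;  v_rel·d = (-4)·(-1) + (-5)·(-16) = 84
41·t² − 168·t + 157 = 0  ⇒  m = 84² − 41·157 = 619
m = 619 > 0,  v_rel·d = 84 > 0  ⇒  inside

inside=yes margin=619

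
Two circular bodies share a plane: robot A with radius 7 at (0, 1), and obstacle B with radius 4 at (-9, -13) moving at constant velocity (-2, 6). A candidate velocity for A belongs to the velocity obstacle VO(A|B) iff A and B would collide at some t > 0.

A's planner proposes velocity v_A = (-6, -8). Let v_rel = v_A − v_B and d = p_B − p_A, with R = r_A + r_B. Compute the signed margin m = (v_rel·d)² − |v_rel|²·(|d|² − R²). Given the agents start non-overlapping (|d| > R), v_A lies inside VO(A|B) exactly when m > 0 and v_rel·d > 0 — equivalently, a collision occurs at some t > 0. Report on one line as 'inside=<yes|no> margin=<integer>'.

d = (-9, -14),  |d|² = 277;  R = 7+4 = 11,  c = 277−11² = 156
v_rel = (-4, -14),  |v_rel|² = 212;  v_rel·d = (-4)·(-9) + (-14)·(-14) = 232
212·t² − 464·t + 156 = 0  ⇒  m = 232² − 212·156 = 20752
m = 20752 > 0,  v_rel·d = 232 > 0  ⇒  inside

inside=yes margin=20752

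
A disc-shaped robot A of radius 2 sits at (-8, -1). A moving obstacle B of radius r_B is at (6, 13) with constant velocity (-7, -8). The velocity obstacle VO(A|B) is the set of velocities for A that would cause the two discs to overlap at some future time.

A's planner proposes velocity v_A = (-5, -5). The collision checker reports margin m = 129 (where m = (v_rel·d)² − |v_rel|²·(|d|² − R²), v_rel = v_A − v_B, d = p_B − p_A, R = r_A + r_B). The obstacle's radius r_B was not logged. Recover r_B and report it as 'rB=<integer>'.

m = 129
d = (14, 14);  v_rel = (2, 3),  |v_rel|² = 13
v_rel×d = (2)·(14) − (3)·(14) = -14
since m = R²·13 − (-14)²:  R² = (196 + 129) / 13 = 25
R = √25 = 5  ⇒  r_B = 5 − 2 = 3

rB=3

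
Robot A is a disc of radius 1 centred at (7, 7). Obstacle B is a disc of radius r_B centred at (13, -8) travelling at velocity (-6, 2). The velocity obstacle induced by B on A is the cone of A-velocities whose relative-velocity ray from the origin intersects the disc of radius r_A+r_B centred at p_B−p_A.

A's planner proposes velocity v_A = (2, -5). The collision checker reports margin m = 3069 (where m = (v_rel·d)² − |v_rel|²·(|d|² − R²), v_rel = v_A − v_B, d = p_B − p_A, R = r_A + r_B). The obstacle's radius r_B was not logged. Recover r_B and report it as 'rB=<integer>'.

m = 3069
d = (6, -15);  v_rel = (8, -7),  |v_rel|² = 113
v_rel×d = (8)·(-15) − (-7)·(6) = -78
since m = R²·113 − (-78)²:  R² = (6084 + 3069) / 113 = 81
R = √81 = 9  ⇒  r_B = 9 − 1 = 8

rB=8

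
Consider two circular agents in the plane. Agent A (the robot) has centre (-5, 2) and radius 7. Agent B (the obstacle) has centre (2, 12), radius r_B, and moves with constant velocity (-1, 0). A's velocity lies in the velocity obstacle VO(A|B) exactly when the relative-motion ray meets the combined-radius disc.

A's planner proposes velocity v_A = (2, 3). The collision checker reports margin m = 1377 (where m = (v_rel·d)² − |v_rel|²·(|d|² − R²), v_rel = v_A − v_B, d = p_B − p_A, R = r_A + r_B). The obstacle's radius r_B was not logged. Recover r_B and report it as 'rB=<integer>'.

m = 1377
d = (7, 10);  v_rel = (3, 3),  |v_rel|² = 18
v_rel×d = (3)·(10) − (3)·(7) = 9
since m = R²·18 − 9²:  R² = (81 + 1377) / 18 = 81
R = √81 = 9  ⇒  r_B = 9 − 7 = 2

rB=2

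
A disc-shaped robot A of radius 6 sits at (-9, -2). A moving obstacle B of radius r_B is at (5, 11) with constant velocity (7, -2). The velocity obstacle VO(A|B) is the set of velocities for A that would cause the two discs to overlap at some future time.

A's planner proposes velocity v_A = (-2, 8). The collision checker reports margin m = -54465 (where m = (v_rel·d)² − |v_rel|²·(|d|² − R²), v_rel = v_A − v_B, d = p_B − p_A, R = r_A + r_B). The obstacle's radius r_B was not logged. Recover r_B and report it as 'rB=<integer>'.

m = -54465
d = (14, 13);  v_rel = (-9, 10),  |v_rel|² = 181
v_rel×d = (-9)·(13) − (10)·(14) = -257
since m = R²·181 − (-257)²:  R² = (66049 + -54465) / 181 = 64
R = √64 = 8  ⇒  r_B = 8 − 6 = 2

rB=2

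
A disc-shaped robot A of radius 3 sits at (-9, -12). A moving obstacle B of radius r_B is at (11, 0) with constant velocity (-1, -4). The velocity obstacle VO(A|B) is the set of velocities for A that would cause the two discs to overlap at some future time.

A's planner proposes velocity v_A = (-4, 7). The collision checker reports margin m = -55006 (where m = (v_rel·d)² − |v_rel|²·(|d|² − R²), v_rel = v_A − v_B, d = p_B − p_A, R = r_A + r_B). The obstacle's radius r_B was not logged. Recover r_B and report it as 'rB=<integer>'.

m = -55006
d = (20, 12);  v_rel = (-3, 11),  |v_rel|² = 130
v_rel×d = (-3)·(12) − (11)·(20) = -256
since m = R²·130 − (-256)²:  R² = (65536 + -55006) / 130 = 81
R = √81 = 9  ⇒  r_B = 9 − 3 = 6

rB=6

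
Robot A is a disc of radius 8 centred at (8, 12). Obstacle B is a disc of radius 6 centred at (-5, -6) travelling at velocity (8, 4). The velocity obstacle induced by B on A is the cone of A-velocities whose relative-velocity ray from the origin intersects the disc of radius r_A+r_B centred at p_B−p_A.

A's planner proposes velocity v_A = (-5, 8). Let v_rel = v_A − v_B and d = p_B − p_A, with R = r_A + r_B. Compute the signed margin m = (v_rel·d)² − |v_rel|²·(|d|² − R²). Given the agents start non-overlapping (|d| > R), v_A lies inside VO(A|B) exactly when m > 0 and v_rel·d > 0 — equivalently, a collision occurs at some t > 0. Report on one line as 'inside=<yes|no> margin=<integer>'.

d = (-13, -18),  |d|² = 493;  R = 8+6 = 14,  c = 493−14² = 297
v_rel = (-13, 4),  |v_rel|² = 185;  v_rel·d = (-13)·(-13) + (4)·(-18) = 97
185·t² − 194·t + 297 = 0  ⇒  m = 97² − 185·297 = -45536
m = -45536 < 0,  v_rel·d = 97 > 0  ⇒  outside

inside=no margin=-45536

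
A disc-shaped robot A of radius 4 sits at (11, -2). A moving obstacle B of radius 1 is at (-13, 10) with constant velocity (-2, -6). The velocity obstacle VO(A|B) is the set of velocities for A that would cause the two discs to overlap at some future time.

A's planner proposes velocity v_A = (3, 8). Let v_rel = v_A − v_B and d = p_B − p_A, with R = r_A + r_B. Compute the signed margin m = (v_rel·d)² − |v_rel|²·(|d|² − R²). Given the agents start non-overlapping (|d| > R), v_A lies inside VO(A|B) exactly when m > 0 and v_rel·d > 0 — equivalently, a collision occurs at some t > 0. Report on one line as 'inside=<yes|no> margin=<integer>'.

d = (-24, 12),  |d|² = 720;  R = 4+1 = 5,  c = 720−5² = 695
v_rel = (5, 14),  |v_rel|² = 221;  v_rel·d = (5)·(-24) + (14)·(12) = 48
221·t² − 96·t + 695 = 0  ⇒  m = 48² − 221·695 = -151291
m = -151291 < 0,  v_rel·d = 48 > 0  ⇒  outside

inside=no margin=-151291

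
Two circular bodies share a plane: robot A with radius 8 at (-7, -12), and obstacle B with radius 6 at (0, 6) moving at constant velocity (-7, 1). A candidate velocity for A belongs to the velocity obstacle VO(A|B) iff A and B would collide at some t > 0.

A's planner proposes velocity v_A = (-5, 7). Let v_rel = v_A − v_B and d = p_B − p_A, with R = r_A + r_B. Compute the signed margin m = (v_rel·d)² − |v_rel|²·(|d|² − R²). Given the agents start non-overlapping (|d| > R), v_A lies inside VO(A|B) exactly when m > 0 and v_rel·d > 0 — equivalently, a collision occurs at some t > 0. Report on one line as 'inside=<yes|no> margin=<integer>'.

d = (7, 18),  |d|² = 373;  R = 8+6 = 14,  c = 373−14² = 177
v_rel = (2, 6),  |v_rel|² = 40;  v_rel·d = (2)·(7) + (6)·(18) = 122
40·t² − 244·t + 177 = 0  ⇒  m = 122² − 40·177 = 7804
m = 7804 > 0,  v_rel·d = 122 > 0  ⇒  inside

inside=yes margin=7804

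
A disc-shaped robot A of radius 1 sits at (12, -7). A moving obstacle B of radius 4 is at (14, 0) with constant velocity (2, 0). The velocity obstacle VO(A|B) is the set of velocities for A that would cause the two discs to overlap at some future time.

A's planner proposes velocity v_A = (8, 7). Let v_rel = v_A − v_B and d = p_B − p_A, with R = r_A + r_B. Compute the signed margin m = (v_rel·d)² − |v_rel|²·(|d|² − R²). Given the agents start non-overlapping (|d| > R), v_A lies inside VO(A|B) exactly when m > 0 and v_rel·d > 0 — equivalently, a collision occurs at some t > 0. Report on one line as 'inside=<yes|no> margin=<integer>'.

d = (2, 7),  |d|² = 53;  R = 1+4 = 5,  c = 53−5² = 28
v_rel = (6, 7),  |v_rel|² = 85;  v_rel·d = (6)·(2) + (7)·(7) = 61
85·t² − 122·t + 28 = 0  ⇒  m = 61² − 85·28 = 1341
m = 1341 > 0,  v_rel·d = 61 > 0  ⇒  inside

inside=yes margin=1341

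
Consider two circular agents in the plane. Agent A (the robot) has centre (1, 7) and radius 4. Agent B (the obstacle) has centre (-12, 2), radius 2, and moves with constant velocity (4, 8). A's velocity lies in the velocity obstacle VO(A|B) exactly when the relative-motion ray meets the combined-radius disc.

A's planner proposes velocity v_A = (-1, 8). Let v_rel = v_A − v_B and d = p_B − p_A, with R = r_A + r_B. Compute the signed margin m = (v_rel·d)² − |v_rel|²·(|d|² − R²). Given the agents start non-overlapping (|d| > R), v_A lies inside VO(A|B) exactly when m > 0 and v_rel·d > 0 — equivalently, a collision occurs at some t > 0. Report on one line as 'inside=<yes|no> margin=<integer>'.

d = (-13, -5),  |d|² = 194;  R = 4+2 = 6,  c = 194−6² = 158
v_rel = (-5, 0),  |v_rel|² = 25;  v_rel·d = (-5)·(-13) + (0)·(-5) = 65
25·t² − 130·t + 158 = 0  ⇒  m = 65² − 25·158 = 275
m = 275 > 0,  v_rel·d = 65 > 0  ⇒  inside

inside=yes margin=275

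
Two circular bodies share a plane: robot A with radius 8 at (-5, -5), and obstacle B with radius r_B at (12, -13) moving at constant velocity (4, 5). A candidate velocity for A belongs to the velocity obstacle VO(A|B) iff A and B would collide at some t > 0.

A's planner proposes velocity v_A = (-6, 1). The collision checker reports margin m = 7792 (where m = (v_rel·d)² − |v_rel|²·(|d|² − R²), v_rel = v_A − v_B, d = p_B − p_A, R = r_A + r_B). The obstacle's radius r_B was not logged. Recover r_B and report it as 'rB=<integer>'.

m = 7792
d = (17, -8);  v_rel = (-10, -4),  |v_rel|² = 116
v_rel×d = (-10)·(-8) − (-4)·(17) = 148
since m = R²·116 − 148²:  R² = (21904 + 7792) / 116 = 256
R = √256 = 16  ⇒  r_B = 16 − 8 = 8

rB=8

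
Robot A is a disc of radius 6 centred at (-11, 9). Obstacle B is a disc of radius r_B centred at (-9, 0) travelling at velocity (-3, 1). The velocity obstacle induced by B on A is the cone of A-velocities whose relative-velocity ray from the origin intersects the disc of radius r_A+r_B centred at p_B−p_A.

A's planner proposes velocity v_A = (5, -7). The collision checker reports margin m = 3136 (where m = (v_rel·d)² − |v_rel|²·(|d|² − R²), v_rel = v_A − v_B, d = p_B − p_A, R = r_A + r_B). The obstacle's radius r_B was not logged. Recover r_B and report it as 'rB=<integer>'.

m = 3136
d = (2, -9);  v_rel = (8, -8),  |v_rel|² = 128
v_rel×d = (8)·(-9) − (-8)·(2) = -56
since m = R²·128 − (-56)²:  R² = (3136 + 3136) / 128 = 49
R = √49 = 7  ⇒  r_B = 7 − 6 = 1

rB=1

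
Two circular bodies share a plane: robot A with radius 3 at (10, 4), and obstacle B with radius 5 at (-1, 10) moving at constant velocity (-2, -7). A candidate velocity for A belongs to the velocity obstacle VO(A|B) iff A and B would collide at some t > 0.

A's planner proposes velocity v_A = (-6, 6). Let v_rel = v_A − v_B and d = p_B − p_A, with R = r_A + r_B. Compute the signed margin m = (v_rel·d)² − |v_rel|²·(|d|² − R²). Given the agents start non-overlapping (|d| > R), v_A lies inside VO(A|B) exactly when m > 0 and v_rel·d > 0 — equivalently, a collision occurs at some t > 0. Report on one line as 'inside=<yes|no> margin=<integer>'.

d = (-11, 6),  |d|² = 157;  R = 3+5 = 8,  c = 157−8² = 93
v_rel = (-4, 13),  |v_rel|² = 185;  v_rel·d = (-4)·(-11) + (13)·(6) = 122
185·t² − 244·t + 93 = 0  ⇒  m = 122² − 185·93 = -2321
m = -2321 < 0,  v_rel·d = 122 > 0  ⇒  outside

inside=no margin=-2321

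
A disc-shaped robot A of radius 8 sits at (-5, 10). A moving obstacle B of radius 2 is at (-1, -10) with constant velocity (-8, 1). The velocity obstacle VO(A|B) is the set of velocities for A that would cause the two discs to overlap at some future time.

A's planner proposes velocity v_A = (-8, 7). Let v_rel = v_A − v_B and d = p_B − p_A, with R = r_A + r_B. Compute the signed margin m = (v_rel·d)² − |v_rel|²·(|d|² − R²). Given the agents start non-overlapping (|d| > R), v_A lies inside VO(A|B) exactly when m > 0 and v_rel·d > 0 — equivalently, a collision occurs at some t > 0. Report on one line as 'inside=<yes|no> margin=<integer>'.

d = (4, -20),  |d|² = 416;  R = 8+2 = 10,  c = 416−10² = 316
v_rel = (0, 6),  |v_rel|² = 36;  v_rel·d = (0)·(4) + (6)·(-20) = -120
36·t² + 240·t + 316 = 0  ⇒  m = (-120)² − 36·316 = 3024
m = 3024 > 0,  v_rel·d = -120 < 0  ⇒  outside

inside=no margin=3024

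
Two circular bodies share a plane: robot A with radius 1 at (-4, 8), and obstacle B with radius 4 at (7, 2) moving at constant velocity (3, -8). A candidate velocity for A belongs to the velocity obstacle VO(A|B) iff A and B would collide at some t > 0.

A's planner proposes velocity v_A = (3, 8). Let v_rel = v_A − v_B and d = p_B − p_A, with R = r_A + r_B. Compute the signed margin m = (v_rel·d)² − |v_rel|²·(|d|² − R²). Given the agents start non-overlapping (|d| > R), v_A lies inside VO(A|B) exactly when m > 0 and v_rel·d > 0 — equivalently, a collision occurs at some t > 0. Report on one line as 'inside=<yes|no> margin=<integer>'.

d = (11, -6),  |d|² = 157;  R = 1+4 = 5,  c = 157−5² = 132
v_rel = (0, 16),  |v_rel|² = 256;  v_rel·d = (0)·(11) + (16)·(-6) = -96
256·t² + 192·t + 132 = 0  ⇒  m = (-96)² − 256·132 = -24576
m = -24576 < 0,  v_rel·d = -96 < 0  ⇒  outside

inside=no margin=-24576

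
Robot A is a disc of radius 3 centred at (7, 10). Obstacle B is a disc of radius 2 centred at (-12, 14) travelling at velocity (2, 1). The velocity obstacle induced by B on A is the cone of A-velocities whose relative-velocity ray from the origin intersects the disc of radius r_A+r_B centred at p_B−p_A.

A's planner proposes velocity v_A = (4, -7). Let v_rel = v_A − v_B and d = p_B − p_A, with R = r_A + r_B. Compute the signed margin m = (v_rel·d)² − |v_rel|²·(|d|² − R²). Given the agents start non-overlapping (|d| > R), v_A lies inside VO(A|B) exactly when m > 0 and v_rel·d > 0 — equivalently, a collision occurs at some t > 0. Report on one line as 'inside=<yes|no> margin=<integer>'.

d = (-19, 4),  |d|² = 377;  R = 3+2 = 5,  c = 377−5² = 352
v_rel = (2, -8),  |v_rel|² = 68;  v_rel·d = (2)·(-19) + (-8)·(4) = -70
68·t² + 140·t + 352 = 0  ⇒  m = (-70)² − 68·352 = -19036
m = -19036 < 0,  v_rel·d = -70 < 0  ⇒  outside

inside=no margin=-19036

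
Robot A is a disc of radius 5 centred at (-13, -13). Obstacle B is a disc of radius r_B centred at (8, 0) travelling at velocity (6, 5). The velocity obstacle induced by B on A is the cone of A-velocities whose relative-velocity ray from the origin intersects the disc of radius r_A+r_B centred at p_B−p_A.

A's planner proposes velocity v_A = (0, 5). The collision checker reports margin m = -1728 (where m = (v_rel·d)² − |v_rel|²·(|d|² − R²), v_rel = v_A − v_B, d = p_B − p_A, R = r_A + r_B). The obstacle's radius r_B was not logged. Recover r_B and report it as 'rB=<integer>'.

m = -1728
d = (21, 13);  v_rel = (-6, 0),  |v_rel|² = 36
v_rel×d = (-6)·(13) − (0)·(21) = -78
since m = R²·36 − (-78)²:  R² = (6084 + -1728) / 36 = 121
R = √121 = 11  ⇒  r_B = 11 − 5 = 6

rB=6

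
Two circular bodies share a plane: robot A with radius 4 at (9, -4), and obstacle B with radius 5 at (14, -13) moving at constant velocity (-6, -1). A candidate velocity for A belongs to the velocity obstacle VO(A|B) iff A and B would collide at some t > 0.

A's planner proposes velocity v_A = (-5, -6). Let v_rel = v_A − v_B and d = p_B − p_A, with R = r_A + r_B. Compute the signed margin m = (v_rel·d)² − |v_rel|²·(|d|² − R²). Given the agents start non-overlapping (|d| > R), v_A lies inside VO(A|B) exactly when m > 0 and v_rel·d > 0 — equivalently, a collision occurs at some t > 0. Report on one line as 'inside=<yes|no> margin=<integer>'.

d = (5, -9),  |d|² = 106;  R = 4+5 = 9,  c = 106−9² = 25
v_rel = (1, -5),  |v_rel|² = 26;  v_rel·d = (1)·(5) + (-5)·(-9) = 50
26·t² − 100·t + 25 = 0  ⇒  m = 50² − 26·25 = 1850
m = 1850 > 0,  v_rel·d = 50 > 0  ⇒  inside

inside=yes margin=1850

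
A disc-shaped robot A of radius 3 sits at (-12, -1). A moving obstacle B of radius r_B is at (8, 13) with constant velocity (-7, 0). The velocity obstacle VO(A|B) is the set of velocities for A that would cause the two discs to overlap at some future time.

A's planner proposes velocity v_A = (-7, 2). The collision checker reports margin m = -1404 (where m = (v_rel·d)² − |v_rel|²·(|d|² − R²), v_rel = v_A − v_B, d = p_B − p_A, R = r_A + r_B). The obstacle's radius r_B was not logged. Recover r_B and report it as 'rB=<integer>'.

m = -1404
d = (20, 14);  v_rel = (0, 2),  |v_rel|² = 4
v_rel×d = (0)·(14) − (2)·(20) = -40
since m = R²·4 − (-40)²:  R² = (1600 + -1404) / 4 = 49
R = √49 = 7  ⇒  r_B = 7 − 3 = 4

rB=4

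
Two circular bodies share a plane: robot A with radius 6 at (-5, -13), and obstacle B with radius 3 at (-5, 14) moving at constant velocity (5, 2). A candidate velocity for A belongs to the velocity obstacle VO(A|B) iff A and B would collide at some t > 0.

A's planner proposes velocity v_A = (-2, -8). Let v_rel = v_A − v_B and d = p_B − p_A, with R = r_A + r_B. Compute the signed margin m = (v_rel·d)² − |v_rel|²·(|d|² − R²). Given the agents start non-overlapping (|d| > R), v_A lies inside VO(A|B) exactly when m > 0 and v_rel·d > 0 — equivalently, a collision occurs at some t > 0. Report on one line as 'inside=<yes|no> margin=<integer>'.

d = (0, 27),  |d|² = 729;  R = 6+3 = 9,  c = 729−9² = 648
v_rel = (-7, -10),  |v_rel|² = 149;  v_rel·d = (-7)·(0) + (-10)·(27) = -270
149·t² + 540·t + 648 = 0  ⇒  m = (-270)² − 149·648 = -23652
m = -23652 < 0,  v_rel·d = -270 < 0  ⇒  outside

inside=no margin=-23652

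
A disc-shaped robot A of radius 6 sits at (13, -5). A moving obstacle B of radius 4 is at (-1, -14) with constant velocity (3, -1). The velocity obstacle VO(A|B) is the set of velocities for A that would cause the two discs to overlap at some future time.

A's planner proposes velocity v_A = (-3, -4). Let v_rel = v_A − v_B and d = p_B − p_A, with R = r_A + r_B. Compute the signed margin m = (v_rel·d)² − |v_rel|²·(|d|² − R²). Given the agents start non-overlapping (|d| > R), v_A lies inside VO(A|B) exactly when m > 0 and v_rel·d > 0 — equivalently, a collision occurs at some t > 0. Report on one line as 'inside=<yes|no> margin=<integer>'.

d = (-14, -9),  |d|² = 277;  R = 6+4 = 10,  c = 277−10² = 177
v_rel = (-6, -3),  |v_rel|² = 45;  v_rel·d = (-6)·(-14) + (-3)·(-9) = 111
45·t² − 222·t + 177 = 0  ⇒  m = 111² − 45·177 = 4356
m = 4356 > 0,  v_rel·d = 111 > 0  ⇒  inside

inside=yes margin=4356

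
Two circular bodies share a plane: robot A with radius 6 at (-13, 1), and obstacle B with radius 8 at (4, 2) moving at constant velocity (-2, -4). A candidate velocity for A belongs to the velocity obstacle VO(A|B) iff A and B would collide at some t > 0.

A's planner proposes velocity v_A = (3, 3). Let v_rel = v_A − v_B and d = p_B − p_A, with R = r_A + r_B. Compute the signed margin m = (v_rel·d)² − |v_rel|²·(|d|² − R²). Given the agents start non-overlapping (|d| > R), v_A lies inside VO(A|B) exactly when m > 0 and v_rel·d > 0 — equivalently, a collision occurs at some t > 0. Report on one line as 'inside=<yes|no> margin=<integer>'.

d = (17, 1),  |d|² = 290;  R = 6+8 = 14,  c = 290−14² = 94
v_rel = (5, 7),  |v_rel|² = 74;  v_rel·d = (5)·(17) + (7)·(1) = 92
74·t² − 184·t + 94 = 0  ⇒  m = 92² − 74·94 = 1508
m = 1508 > 0,  v_rel·d = 92 > 0  ⇒  inside

inside=yes margin=1508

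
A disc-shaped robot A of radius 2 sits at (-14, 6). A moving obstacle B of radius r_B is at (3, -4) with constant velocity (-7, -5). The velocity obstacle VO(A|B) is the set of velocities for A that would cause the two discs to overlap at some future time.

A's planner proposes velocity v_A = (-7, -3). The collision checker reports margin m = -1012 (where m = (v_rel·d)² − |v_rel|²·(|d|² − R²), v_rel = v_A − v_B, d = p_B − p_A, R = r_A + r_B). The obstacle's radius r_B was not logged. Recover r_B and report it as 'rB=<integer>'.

m = -1012
d = (17, -10);  v_rel = (0, 2),  |v_rel|² = 4
v_rel×d = (0)·(-10) − (2)·(17) = -34
since m = R²·4 − (-34)²:  R² = (1156 + -1012) / 4 = 36
R = √36 = 6  ⇒  r_B = 6 − 2 = 4

rB=4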